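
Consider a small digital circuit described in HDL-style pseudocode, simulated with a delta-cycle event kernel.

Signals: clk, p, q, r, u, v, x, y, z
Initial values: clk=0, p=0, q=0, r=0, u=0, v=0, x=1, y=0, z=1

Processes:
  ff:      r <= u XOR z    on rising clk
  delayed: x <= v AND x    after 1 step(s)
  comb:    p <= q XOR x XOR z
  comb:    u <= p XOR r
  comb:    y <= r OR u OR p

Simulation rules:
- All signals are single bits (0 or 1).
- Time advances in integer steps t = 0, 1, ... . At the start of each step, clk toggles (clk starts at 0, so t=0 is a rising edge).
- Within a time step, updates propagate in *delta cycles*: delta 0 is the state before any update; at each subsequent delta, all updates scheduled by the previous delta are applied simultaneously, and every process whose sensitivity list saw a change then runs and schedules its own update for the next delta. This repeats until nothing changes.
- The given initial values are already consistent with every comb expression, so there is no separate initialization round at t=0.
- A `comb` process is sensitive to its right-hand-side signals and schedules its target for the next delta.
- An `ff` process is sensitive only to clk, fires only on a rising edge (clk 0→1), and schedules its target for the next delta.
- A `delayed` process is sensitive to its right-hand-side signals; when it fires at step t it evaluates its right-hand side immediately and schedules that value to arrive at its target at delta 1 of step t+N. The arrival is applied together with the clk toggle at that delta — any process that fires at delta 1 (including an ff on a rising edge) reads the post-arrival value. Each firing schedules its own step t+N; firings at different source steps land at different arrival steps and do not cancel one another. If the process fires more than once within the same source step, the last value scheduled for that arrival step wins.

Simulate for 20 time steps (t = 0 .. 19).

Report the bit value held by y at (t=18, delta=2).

t=0 Δ0: v=0 y=0 z=1 x=1 u=0 q=0 p=0 r=0 clk=0
  Δ1: clk:0→1
  Δ2: r:0→1
  Δ3: y:0→1, u:0→1
  (3Δ to stable)
t=1 Δ0: v=0 y=1 z=1 x=1 u=1 q=0 p=0 r=1 clk=1
  Δ1: clk:1→0
  (1Δ to stable)
t=2 Δ0: v=0 y=1 z=1 x=1 u=1 q=0 p=0 r=1 clk=0
  Δ1: clk:0→1
  Δ2: r:1→0
  Δ3: u:1→0
  Δ4: y:1→0
  (4Δ to stable)
t=3 Δ0: v=0 y=0 z=1 x=1 u=0 q=0 p=0 r=0 clk=1
  Δ1: clk:1→0
  (1Δ to stable)
t=4 Δ0: v=0 y=0 z=1 x=1 u=0 q=0 p=0 r=0 clk=0
  Δ1: clk:0→1
  Δ2: r:0→1
  Δ3: y:0→1, u:0→1
  (3Δ to stable)
t=5 Δ0: v=0 y=1 z=1 x=1 u=1 q=0 p=0 r=1 clk=1
  Δ1: clk:1→0
  (1Δ to stable)
t=6 Δ0: v=0 y=1 z=1 x=1 u=1 q=0 p=0 r=1 clk=0
  Δ1: clk:0→1
  Δ2: r:1→0
  Δ3: u:1→0
  Δ4: y:1→0
  (4Δ to stable)
t=7 Δ0: v=0 y=0 z=1 x=1 u=0 q=0 p=0 r=0 clk=1
  Δ1: clk:1→0
  (1Δ to stable)
t=8 Δ0: v=0 y=0 z=1 x=1 u=0 q=0 p=0 r=0 clk=0
  Δ1: clk:0→1
  Δ2: r:0→1
  Δ3: y:0→1, u:0→1
  (3Δ to stable)
t=9 Δ0: v=0 y=1 z=1 x=1 u=1 q=0 p=0 r=1 clk=1
  Δ1: clk:1→0
  (1Δ to stable)
t=10 Δ0: v=0 y=1 z=1 x=1 u=1 q=0 p=0 r=1 clk=0
  Δ1: clk:0→1
  Δ2: r:1→0
  Δ3: u:1→0
  Δ4: y:1→0
  (4Δ to stable)
t=11 Δ0: v=0 y=0 z=1 x=1 u=0 q=0 p=0 r=0 clk=1
  Δ1: clk:1→0
  (1Δ to stable)
t=12 Δ0: v=0 y=0 z=1 x=1 u=0 q=0 p=0 r=0 clk=0
  Δ1: clk:0→1
  Δ2: r:0→1
  Δ3: y:0→1, u:0→1
  (3Δ to stable)
t=13 Δ0: v=0 y=1 z=1 x=1 u=1 q=0 p=0 r=1 clk=1
  Δ1: clk:1→0
  (1Δ to stable)
t=14 Δ0: v=0 y=1 z=1 x=1 u=1 q=0 p=0 r=1 clk=0
  Δ1: clk:0→1
  Δ2: r:1→0
  Δ3: u:1→0
  Δ4: y:1→0
  (4Δ to stable)
t=15 Δ0: v=0 y=0 z=1 x=1 u=0 q=0 p=0 r=0 clk=1
  Δ1: clk:1→0
  (1Δ to stable)
t=16 Δ0: v=0 y=0 z=1 x=1 u=0 q=0 p=0 r=0 clk=0
  Δ1: clk:0→1
  Δ2: r:0→1
  Δ3: y:0→1, u:0→1
  (3Δ to stable)
t=17 Δ0: v=0 y=1 z=1 x=1 u=1 q=0 p=0 r=1 clk=1
  Δ1: clk:1→0
  (1Δ to stable)
t=18 Δ0: v=0 y=1 z=1 x=1 u=1 q=0 p=0 r=1 clk=0
  Δ1: clk:0→1
  Δ2: r:1→0
  Δ3: u:1→0
  Δ4: y:1→0
  (4Δ to stable)
t=19 Δ0: v=0 y=0 z=1 x=1 u=0 q=0 p=0 r=0 clk=1
  Δ1: clk:1→0
  (1Δ to stable)

1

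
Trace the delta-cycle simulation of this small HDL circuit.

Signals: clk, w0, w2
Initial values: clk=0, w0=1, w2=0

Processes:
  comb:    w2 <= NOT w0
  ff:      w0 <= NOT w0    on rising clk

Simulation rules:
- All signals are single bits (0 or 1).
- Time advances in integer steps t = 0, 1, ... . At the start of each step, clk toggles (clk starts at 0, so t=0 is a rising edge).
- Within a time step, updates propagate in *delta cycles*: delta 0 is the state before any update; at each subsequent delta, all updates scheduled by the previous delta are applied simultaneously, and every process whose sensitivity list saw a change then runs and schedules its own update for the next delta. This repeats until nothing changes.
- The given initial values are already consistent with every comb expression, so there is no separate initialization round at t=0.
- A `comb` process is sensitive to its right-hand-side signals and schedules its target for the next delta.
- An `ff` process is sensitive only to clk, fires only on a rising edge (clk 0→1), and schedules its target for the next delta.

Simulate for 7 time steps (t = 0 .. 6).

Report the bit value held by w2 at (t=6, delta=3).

0

[bits: w2,w0,clk]
t=0: Δ0=010 Δ1=011 Δ2=001 Δ3=101 | 3Δ
t=1: Δ0=101 Δ1=100 | 1Δ
t=2: Δ0=100 Δ1=101 Δ2=111 Δ3=011 | 3Δ
t=3: Δ0=011 Δ1=010 | 1Δ
t=4: Δ0=010 Δ1=011 Δ2=001 Δ3=101 | 3Δ
t=5: Δ0=101 Δ1=100 | 1Δ
t=6: Δ0=100 Δ1=101 Δ2=111 Δ3=011 | 3Δ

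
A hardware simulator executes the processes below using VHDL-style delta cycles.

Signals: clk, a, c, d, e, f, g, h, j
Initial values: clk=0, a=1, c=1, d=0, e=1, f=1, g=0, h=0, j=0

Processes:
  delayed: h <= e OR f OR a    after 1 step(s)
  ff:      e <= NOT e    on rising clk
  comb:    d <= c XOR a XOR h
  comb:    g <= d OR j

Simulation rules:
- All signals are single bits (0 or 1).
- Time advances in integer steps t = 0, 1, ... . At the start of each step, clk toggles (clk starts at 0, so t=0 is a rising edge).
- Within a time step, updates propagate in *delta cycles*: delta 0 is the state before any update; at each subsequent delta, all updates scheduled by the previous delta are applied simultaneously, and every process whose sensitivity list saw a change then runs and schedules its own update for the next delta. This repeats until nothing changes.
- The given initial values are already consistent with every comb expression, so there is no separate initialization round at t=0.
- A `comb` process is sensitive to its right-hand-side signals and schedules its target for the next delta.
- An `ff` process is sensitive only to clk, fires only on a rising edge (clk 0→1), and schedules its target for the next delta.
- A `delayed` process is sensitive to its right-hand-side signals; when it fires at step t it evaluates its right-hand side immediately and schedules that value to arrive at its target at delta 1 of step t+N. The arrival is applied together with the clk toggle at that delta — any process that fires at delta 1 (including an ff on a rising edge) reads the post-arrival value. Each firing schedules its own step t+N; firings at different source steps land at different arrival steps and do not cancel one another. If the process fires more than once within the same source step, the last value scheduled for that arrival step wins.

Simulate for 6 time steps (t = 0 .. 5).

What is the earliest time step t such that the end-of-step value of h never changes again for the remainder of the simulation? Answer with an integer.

t=0 Δ0: d=0 g=0 c=1 clk=0 f=1 e=1 a=1 h=0 j=0
  Δ1: clk:0→1
  Δ2: e:1→0
  (2Δ to stable)
t=1 Δ0: d=0 g=0 c=1 clk=1 f=1 e=0 a=1 h=0 j=0
  Δ1: clk:1→0, h:0→1
  Δ2: d:0→1
  Δ3: g:0→1
  (3Δ to stable)
t=2 Δ0: d=1 g=1 c=1 clk=0 f=1 e=0 a=1 h=1 j=0
  Δ1: clk:0→1
  Δ2: e:0→1
  (2Δ to stable)
t=3 Δ0: d=1 g=1 c=1 clk=1 f=1 e=1 a=1 h=1 j=0
  Δ1: clk:1→0
  (1Δ to stable)
t=4 Δ0: d=1 g=1 c=1 clk=0 f=1 e=1 a=1 h=1 j=0
  Δ1: clk:0→1
  Δ2: e:1→0
  (2Δ to stable)
t=5 Δ0: d=1 g=1 c=1 clk=1 f=1 e=0 a=1 h=1 j=0
  Δ1: clk:1→0
  (1Δ to stable)

1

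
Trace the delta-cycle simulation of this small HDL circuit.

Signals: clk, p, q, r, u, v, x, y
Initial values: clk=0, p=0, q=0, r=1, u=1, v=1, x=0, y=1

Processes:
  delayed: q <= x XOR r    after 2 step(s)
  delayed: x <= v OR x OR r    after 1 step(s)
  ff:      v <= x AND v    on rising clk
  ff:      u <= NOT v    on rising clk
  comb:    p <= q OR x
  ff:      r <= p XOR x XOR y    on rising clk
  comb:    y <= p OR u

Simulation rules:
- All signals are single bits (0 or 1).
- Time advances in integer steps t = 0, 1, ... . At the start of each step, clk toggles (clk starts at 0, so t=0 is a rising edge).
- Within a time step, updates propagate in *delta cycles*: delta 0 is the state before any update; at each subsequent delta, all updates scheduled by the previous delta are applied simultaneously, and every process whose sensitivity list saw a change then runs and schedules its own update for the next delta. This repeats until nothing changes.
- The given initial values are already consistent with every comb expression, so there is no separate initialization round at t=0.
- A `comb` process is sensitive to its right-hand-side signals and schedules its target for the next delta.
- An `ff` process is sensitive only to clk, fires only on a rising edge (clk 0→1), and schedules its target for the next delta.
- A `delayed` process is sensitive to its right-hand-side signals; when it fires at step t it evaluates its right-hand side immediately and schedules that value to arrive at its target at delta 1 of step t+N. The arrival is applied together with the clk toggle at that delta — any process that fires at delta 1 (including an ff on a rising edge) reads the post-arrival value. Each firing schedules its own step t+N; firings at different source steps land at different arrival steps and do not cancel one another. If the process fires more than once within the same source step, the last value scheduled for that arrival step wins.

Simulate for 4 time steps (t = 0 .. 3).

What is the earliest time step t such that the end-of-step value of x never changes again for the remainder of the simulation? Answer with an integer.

1

t=0 Δ0: p=0 clk=0 y=1 v=1 x=0 q=0 u=1 r=1
  Δ1: clk:0→1
  Δ2: v:1→0, u:1→0
  Δ3: y:1→0
  (3Δ to stable)
t=1 Δ0: p=0 clk=1 y=0 v=0 x=0 q=0 u=0 r=1
  Δ1: clk:1→0, x:0→1
  Δ2: p:0→1
  Δ3: y:0→1
  (3Δ to stable)
t=2 Δ0: p=1 clk=0 y=1 v=0 x=1 q=0 u=0 r=1
  Δ1: clk:0→1
  Δ2: u:0→1
  (2Δ to stable)
t=3 Δ0: p=1 clk=1 y=1 v=0 x=1 q=0 u=1 r=1
  Δ1: clk:1→0
  (1Δ to stable)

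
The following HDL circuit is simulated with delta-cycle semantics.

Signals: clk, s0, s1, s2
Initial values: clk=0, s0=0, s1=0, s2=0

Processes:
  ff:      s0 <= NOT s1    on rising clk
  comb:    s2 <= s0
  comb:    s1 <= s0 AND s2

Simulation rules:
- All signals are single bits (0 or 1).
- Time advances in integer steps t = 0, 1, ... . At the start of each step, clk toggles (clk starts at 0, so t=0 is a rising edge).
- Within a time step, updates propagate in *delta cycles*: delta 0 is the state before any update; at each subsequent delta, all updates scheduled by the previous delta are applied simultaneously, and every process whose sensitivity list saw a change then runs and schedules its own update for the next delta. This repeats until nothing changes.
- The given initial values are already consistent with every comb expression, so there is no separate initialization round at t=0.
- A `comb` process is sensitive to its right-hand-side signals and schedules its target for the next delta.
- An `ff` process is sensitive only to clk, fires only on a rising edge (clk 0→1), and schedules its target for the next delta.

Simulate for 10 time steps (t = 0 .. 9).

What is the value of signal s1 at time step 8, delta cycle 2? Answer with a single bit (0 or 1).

0

t=0 Δ0: s2=0 s1=0 clk=0 s0=0
  Δ1: clk:0→1
  Δ2: s0:0→1
  Δ3: s2:0→1
  Δ4: s1:0→1
  (4Δ to stable)
t=1 Δ0: s2=1 s1=1 clk=1 s0=1
  Δ1: clk:1→0
  (1Δ to stable)
t=2 Δ0: s2=1 s1=1 clk=0 s0=1
  Δ1: clk:0→1
  Δ2: s0:1→0
  Δ3: s2:1→0, s1:1→0
  (3Δ to stable)
t=3 Δ0: s2=0 s1=0 clk=1 s0=0
  Δ1: clk:1→0
  (1Δ to stable)
t=4 Δ0: s2=0 s1=0 clk=0 s0=0
  Δ1: clk:0→1
  Δ2: s0:0→1
  Δ3: s2:0→1
  Δ4: s1:0→1
  (4Δ to stable)
t=5 Δ0: s2=1 s1=1 clk=1 s0=1
  Δ1: clk:1→0
  (1Δ to stable)
t=6 Δ0: s2=1 s1=1 clk=0 s0=1
  Δ1: clk:0→1
  Δ2: s0:1→0
  Δ3: s2:1→0, s1:1→0
  (3Δ to stable)
t=7 Δ0: s2=0 s1=0 clk=1 s0=0
  Δ1: clk:1→0
  (1Δ to stable)
t=8 Δ0: s2=0 s1=0 clk=0 s0=0
  Δ1: clk:0→1
  Δ2: s0:0→1
  Δ3: s2:0→1
  Δ4: s1:0→1
  (4Δ to stable)
t=9 Δ0: s2=1 s1=1 clk=1 s0=1
  Δ1: clk:1→0
  (1Δ to stable)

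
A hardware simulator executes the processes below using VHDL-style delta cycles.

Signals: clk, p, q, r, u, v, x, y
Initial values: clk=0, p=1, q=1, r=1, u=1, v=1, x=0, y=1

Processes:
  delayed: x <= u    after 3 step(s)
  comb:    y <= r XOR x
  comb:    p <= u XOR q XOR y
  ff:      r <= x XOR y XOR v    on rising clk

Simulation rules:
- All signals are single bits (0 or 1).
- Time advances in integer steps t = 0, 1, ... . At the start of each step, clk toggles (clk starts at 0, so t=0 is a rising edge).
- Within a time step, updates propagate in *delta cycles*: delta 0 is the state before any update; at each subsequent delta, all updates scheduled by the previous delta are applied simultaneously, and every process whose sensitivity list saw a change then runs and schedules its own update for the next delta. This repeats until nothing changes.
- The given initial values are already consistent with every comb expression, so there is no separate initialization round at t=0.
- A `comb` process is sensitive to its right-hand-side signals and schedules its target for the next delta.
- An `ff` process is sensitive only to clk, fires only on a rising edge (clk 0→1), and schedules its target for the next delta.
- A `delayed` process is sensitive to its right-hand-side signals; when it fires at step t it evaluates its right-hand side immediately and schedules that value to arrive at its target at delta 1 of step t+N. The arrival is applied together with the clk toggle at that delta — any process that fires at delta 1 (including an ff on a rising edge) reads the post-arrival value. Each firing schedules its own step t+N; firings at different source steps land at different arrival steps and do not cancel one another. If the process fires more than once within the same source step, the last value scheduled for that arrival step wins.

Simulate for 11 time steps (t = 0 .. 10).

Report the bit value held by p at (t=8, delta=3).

t0.Δ0 v=1 x=0 r=1 q=1 clk=0 u=1 y=1 p=1
t0.Δ1 v=1 x=0 r=1 q=1 clk=1 u=1 y=1 p=1
t0.Δ2 v=1 x=0 r=0 q=1 clk=1 u=1 y=1 p=1
t0.Δ3 v=1 x=0 r=0 q=1 clk=1 u=1 y=0 p=1
t0.Δ4 v=1 x=0 r=0 q=1 clk=1 u=1 y=0 p=0
t1.Δ0 v=1 x=0 r=0 q=1 clk=1 u=1 y=0 p=0
t1.Δ1 v=1 x=0 r=0 q=1 clk=0 u=1 y=0 p=0
t2.Δ0 v=1 x=0 r=0 q=1 clk=0 u=1 y=0 p=0
t2.Δ1 v=1 x=0 r=0 q=1 clk=1 u=1 y=0 p=0
t2.Δ2 v=1 x=0 r=1 q=1 clk=1 u=1 y=0 p=0
t2.Δ3 v=1 x=0 r=1 q=1 clk=1 u=1 y=1 p=0
t2.Δ4 v=1 x=0 r=1 q=1 clk=1 u=1 y=1 p=1
t3.Δ0 v=1 x=0 r=1 q=1 clk=1 u=1 y=1 p=1
t3.Δ1 v=1 x=0 r=1 q=1 clk=0 u=1 y=1 p=1
t4.Δ0 v=1 x=0 r=1 q=1 clk=0 u=1 y=1 p=1
t4.Δ1 v=1 x=0 r=1 q=1 clk=1 u=1 y=1 p=1
t4.Δ2 v=1 x=0 r=0 q=1 clk=1 u=1 y=1 p=1
t4.Δ3 v=1 x=0 r=0 q=1 clk=1 u=1 y=0 p=1
t4.Δ4 v=1 x=0 r=0 q=1 clk=1 u=1 y=0 p=0
t5.Δ0 v=1 x=0 r=0 q=1 clk=1 u=1 y=0 p=0
t5.Δ1 v=1 x=0 r=0 q=1 clk=0 u=1 y=0 p=0
t6.Δ0 v=1 x=0 r=0 q=1 clk=0 u=1 y=0 p=0
t6.Δ1 v=1 x=0 r=0 q=1 clk=1 u=1 y=0 p=0
t6.Δ2 v=1 x=0 r=1 q=1 clk=1 u=1 y=0 p=0
t6.Δ3 v=1 x=0 r=1 q=1 clk=1 u=1 y=1 p=0
t6.Δ4 v=1 x=0 r=1 q=1 clk=1 u=1 y=1 p=1
t7.Δ0 v=1 x=0 r=1 q=1 clk=1 u=1 y=1 p=1
t7.Δ1 v=1 x=0 r=1 q=1 clk=0 u=1 y=1 p=1
t8.Δ0 v=1 x=0 r=1 q=1 clk=0 u=1 y=1 p=1
t8.Δ1 v=1 x=0 r=1 q=1 clk=1 u=1 y=1 p=1
t8.Δ2 v=1 x=0 r=0 q=1 clk=1 u=1 y=1 p=1
t8.Δ3 v=1 x=0 r=0 q=1 clk=1 u=1 y=0 p=1
t8.Δ4 v=1 x=0 r=0 q=1 clk=1 u=1 y=0 p=0
t9.Δ0 v=1 x=0 r=0 q=1 clk=1 u=1 y=0 p=0
t9.Δ1 v=1 x=0 r=0 q=1 clk=0 u=1 y=0 p=0
t10.Δ0 v=1 x=0 r=0 q=1 clk=0 u=1 y=0 p=0
t10.Δ1 v=1 x=0 r=0 q=1 clk=1 u=1 y=0 p=0
t10.Δ2 v=1 x=0 r=1 q=1 clk=1 u=1 y=0 p=0
t10.Δ3 v=1 x=0 r=1 q=1 clk=1 u=1 y=1 p=0
t10.Δ4 v=1 x=0 r=1 q=1 clk=1 u=1 y=1 p=1

1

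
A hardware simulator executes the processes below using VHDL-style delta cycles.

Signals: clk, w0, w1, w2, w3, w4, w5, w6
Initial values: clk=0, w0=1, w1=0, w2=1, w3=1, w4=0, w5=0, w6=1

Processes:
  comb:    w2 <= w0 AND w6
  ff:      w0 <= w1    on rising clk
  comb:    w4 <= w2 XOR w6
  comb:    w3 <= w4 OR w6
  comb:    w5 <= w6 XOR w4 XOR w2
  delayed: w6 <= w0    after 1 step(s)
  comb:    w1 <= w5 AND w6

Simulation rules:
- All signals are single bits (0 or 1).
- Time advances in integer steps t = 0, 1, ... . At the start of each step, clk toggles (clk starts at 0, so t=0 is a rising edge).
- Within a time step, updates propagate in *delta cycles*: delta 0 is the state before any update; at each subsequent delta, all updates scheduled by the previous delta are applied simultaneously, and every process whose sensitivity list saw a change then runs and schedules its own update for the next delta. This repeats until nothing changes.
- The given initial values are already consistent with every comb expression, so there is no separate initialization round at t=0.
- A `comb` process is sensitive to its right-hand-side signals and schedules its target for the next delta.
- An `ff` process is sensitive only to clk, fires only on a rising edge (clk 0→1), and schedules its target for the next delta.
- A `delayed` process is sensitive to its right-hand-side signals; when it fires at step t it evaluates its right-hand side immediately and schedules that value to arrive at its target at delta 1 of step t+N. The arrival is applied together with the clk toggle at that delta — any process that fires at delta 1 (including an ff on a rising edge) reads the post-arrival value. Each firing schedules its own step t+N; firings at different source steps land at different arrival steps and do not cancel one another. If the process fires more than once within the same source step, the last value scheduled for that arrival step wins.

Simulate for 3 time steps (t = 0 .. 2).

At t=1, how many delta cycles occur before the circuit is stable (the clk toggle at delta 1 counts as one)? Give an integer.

3

[bits: w4,w3,w1,w5,w2,clk,w0,w6]
t=0: Δ0=01001011 Δ1=01001111 Δ2=01001101 Δ3=01000101 Δ4=11010101 Δ5=11100101 Δ6=11000101 | 6Δ
t=1: Δ0=11000101 Δ1=11000000 Δ2=01010000 Δ3=00000000 | 3Δ
t=2: Δ0=00000000 Δ1=00000100 | 1Δ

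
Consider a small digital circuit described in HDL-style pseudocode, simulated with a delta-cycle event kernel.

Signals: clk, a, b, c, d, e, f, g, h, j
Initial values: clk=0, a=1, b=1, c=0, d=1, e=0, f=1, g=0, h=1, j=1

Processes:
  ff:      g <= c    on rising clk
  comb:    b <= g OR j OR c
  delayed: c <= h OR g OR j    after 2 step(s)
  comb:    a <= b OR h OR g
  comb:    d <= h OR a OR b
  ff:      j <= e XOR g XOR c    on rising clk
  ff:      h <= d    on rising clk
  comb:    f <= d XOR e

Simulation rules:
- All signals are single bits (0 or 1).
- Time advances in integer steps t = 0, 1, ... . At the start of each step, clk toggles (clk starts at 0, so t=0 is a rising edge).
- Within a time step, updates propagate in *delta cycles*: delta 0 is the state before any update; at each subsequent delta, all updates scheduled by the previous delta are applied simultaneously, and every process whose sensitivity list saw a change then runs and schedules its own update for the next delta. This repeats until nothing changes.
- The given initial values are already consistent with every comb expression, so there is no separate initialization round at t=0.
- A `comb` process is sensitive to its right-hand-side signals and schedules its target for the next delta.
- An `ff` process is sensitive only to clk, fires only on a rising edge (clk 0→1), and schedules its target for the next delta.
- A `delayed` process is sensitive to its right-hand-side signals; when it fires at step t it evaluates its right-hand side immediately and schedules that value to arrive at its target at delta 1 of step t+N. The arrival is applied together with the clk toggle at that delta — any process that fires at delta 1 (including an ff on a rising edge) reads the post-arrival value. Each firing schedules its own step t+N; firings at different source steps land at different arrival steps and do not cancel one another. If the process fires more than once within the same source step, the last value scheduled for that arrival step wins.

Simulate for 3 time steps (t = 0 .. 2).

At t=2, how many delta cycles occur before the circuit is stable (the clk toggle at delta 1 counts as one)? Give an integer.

2

t=0 Δ0: h=1 d=1 g=0 e=0 b=1 a=1 clk=0 f=1 j=1 c=0
  Δ1: clk:0→1
  Δ2: j:1→0
  Δ3: b:1→0
  (3Δ to stable)
t=1 Δ0: h=1 d=1 g=0 e=0 b=0 a=1 clk=1 f=1 j=0 c=0
  Δ1: clk:1→0
  (1Δ to stable)
t=2 Δ0: h=1 d=1 g=0 e=0 b=0 a=1 clk=0 f=1 j=0 c=0
  Δ1: clk:0→1, c:0→1
  Δ2: g:0→1, b:0→1, j:0→1
  (2Δ to stable)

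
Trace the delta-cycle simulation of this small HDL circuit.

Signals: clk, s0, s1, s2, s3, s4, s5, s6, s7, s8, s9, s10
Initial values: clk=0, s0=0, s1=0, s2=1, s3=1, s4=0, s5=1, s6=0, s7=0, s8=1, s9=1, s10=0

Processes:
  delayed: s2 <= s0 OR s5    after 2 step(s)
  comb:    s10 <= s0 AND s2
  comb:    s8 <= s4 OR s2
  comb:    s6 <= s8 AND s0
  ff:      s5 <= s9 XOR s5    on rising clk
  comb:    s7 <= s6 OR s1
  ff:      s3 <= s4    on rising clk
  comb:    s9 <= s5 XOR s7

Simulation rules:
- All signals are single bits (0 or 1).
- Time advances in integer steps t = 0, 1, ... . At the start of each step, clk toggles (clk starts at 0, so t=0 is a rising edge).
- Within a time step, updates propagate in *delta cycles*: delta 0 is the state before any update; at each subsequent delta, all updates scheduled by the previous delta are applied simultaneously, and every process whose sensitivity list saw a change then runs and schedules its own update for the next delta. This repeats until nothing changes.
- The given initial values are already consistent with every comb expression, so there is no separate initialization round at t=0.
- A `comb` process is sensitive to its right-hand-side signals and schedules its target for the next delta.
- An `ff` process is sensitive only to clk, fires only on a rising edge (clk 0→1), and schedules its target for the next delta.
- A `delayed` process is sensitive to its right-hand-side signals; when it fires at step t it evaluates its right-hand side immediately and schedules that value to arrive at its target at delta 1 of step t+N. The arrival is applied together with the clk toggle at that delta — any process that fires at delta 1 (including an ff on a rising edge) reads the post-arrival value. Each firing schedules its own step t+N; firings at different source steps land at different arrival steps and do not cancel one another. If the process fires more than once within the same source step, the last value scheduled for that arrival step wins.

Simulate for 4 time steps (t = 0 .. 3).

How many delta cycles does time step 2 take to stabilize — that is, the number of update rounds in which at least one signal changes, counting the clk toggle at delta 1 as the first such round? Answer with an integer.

2

t=0 Δ0: s9=1 s1=0 s10=0 clk=0 s4=0 s0=0 s2=1 s3=1 s8=1 s6=0 s5=1 s7=0
  Δ1: clk:0→1
  Δ2: s3:1→0, s5:1→0
  Δ3: s9:1→0
  (3Δ to stable)
t=1 Δ0: s9=0 s1=0 s10=0 clk=1 s4=0 s0=0 s2=1 s3=0 s8=1 s6=0 s5=0 s7=0
  Δ1: clk:1→0
  (1Δ to stable)
t=2 Δ0: s9=0 s1=0 s10=0 clk=0 s4=0 s0=0 s2=1 s3=0 s8=1 s6=0 s5=0 s7=0
  Δ1: clk:0→1, s2:1→0
  Δ2: s8:1→0
  (2Δ to stable)
t=3 Δ0: s9=0 s1=0 s10=0 clk=1 s4=0 s0=0 s2=0 s3=0 s8=0 s6=0 s5=0 s7=0
  Δ1: clk:1→0
  (1Δ to stable)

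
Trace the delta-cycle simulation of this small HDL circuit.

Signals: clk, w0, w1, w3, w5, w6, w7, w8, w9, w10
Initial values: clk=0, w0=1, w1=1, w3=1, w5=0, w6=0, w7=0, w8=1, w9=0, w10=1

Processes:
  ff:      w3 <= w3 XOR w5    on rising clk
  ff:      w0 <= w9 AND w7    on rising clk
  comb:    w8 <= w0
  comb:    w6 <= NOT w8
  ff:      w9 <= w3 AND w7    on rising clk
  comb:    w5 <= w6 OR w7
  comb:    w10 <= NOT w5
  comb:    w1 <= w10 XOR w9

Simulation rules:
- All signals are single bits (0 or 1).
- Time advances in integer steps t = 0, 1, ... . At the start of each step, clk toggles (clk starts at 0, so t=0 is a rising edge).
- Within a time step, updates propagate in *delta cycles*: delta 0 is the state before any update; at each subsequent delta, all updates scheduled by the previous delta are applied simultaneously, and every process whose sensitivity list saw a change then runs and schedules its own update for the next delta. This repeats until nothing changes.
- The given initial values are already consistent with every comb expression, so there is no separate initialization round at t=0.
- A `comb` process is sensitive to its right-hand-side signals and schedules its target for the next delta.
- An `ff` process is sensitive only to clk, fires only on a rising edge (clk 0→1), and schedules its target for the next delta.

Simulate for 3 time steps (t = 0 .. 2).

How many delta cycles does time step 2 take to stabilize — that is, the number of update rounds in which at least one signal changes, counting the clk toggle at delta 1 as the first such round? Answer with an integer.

[bits: w7,w1,w3,w6,w9,w10,w5,clk,w0,w8]
t=0: Δ0=0110010011 Δ1=0110010111 Δ2=0110010101 Δ3=0110010100 Δ4=0111010100 Δ5=0111011100 Δ6=0111001100 Δ7=0011001100 | 7Δ
t=1: Δ0=0011001100 Δ1=0011001000 | 1Δ
t=2: Δ0=0011001000 Δ1=0011001100 Δ2=0001001100 | 2Δ

2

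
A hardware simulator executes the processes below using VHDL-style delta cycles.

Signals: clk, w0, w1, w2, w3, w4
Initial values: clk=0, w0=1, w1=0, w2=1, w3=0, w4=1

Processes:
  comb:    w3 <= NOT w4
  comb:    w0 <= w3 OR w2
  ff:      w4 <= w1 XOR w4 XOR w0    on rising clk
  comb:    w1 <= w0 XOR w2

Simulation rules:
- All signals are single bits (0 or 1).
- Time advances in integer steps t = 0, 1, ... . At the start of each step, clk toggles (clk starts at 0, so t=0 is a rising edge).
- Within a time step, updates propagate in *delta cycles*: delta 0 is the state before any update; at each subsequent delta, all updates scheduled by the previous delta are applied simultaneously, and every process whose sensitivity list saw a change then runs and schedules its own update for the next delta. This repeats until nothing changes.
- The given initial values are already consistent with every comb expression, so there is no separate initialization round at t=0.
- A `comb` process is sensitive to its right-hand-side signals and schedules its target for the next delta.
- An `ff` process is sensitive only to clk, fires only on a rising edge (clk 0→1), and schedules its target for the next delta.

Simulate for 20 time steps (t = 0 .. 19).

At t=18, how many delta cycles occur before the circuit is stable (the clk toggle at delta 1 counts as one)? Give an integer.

3

t=0 Δ0: w0=1 w2=1 clk=0 w1=0 w4=1 w3=0
  Δ1: clk:0→1
  Δ2: w4:1→0
  Δ3: w3:0→1
  (3Δ to stable)
t=1 Δ0: w0=1 w2=1 clk=1 w1=0 w4=0 w3=1
  Δ1: clk:1→0
  (1Δ to stable)
t=2 Δ0: w0=1 w2=1 clk=0 w1=0 w4=0 w3=1
  Δ1: clk:0→1
  Δ2: w4:0→1
  Δ3: w3:1→0
  (3Δ to stable)
t=3 Δ0: w0=1 w2=1 clk=1 w1=0 w4=1 w3=0
  Δ1: clk:1→0
  (1Δ to stable)
t=4 Δ0: w0=1 w2=1 clk=0 w1=0 w4=1 w3=0
  Δ1: clk:0→1
  Δ2: w4:1→0
  Δ3: w3:0→1
  (3Δ to stable)
t=5 Δ0: w0=1 w2=1 clk=1 w1=0 w4=0 w3=1
  Δ1: clk:1→0
  (1Δ to stable)
t=6 Δ0: w0=1 w2=1 clk=0 w1=0 w4=0 w3=1
  Δ1: clk:0→1
  Δ2: w4:0→1
  Δ3: w3:1→0
  (3Δ to stable)
t=7 Δ0: w0=1 w2=1 clk=1 w1=0 w4=1 w3=0
  Δ1: clk:1→0
  (1Δ to stable)
t=8 Δ0: w0=1 w2=1 clk=0 w1=0 w4=1 w3=0
  Δ1: clk:0→1
  Δ2: w4:1→0
  Δ3: w3:0→1
  (3Δ to stable)
t=9 Δ0: w0=1 w2=1 clk=1 w1=0 w4=0 w3=1
  Δ1: clk:1→0
  (1Δ to stable)
t=10 Δ0: w0=1 w2=1 clk=0 w1=0 w4=0 w3=1
  Δ1: clk:0→1
  Δ2: w4:0→1
  Δ3: w3:1→0
  (3Δ to stable)
t=11 Δ0: w0=1 w2=1 clk=1 w1=0 w4=1 w3=0
  Δ1: clk:1→0
  (1Δ to stable)
t=12 Δ0: w0=1 w2=1 clk=0 w1=0 w4=1 w3=0
  Δ1: clk:0→1
  Δ2: w4:1→0
  Δ3: w3:0→1
  (3Δ to stable)
t=13 Δ0: w0=1 w2=1 clk=1 w1=0 w4=0 w3=1
  Δ1: clk:1→0
  (1Δ to stable)
t=14 Δ0: w0=1 w2=1 clk=0 w1=0 w4=0 w3=1
  Δ1: clk:0→1
  Δ2: w4:0→1
  Δ3: w3:1→0
  (3Δ to stable)
t=15 Δ0: w0=1 w2=1 clk=1 w1=0 w4=1 w3=0
  Δ1: clk:1→0
  (1Δ to stable)
t=16 Δ0: w0=1 w2=1 clk=0 w1=0 w4=1 w3=0
  Δ1: clk:0→1
  Δ2: w4:1→0
  Δ3: w3:0→1
  (3Δ to stable)
t=17 Δ0: w0=1 w2=1 clk=1 w1=0 w4=0 w3=1
  Δ1: clk:1→0
  (1Δ to stable)
t=18 Δ0: w0=1 w2=1 clk=0 w1=0 w4=0 w3=1
  Δ1: clk:0→1
  Δ2: w4:0→1
  Δ3: w3:1→0
  (3Δ to stable)
t=19 Δ0: w0=1 w2=1 clk=1 w1=0 w4=1 w3=0
  Δ1: clk:1→0
  (1Δ to stable)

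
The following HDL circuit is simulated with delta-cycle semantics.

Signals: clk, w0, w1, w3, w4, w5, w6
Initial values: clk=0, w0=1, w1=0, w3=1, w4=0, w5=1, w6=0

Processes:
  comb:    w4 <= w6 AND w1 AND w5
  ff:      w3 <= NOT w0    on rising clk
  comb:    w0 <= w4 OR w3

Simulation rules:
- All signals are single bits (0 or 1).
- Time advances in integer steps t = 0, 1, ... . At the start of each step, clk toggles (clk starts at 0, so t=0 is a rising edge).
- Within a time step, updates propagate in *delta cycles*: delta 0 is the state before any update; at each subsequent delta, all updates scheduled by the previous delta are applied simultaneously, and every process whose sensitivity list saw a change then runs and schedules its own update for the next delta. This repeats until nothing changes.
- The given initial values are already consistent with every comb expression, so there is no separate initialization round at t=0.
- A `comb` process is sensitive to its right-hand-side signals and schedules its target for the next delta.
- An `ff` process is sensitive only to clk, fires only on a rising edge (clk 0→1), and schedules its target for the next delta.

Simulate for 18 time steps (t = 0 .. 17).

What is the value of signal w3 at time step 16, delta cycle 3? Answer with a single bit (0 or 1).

0

t=0 Δ0: w3=1 w5=1 w1=0 w4=0 clk=0 w6=0 w0=1
  Δ1: clk:0→1
  Δ2: w3:1→0
  Δ3: w0:1→0
  (3Δ to stable)
t=1 Δ0: w3=0 w5=1 w1=0 w4=0 clk=1 w6=0 w0=0
  Δ1: clk:1→0
  (1Δ to stable)
t=2 Δ0: w3=0 w5=1 w1=0 w4=0 clk=0 w6=0 w0=0
  Δ1: clk:0→1
  Δ2: w3:0→1
  Δ3: w0:0→1
  (3Δ to stable)
t=3 Δ0: w3=1 w5=1 w1=0 w4=0 clk=1 w6=0 w0=1
  Δ1: clk:1→0
  (1Δ to stable)
t=4 Δ0: w3=1 w5=1 w1=0 w4=0 clk=0 w6=0 w0=1
  Δ1: clk:0→1
  Δ2: w3:1→0
  Δ3: w0:1→0
  (3Δ to stable)
t=5 Δ0: w3=0 w5=1 w1=0 w4=0 clk=1 w6=0 w0=0
  Δ1: clk:1→0
  (1Δ to stable)
t=6 Δ0: w3=0 w5=1 w1=0 w4=0 clk=0 w6=0 w0=0
  Δ1: clk:0→1
  Δ2: w3:0→1
  Δ3: w0:0→1
  (3Δ to stable)
t=7 Δ0: w3=1 w5=1 w1=0 w4=0 clk=1 w6=0 w0=1
  Δ1: clk:1→0
  (1Δ to stable)
t=8 Δ0: w3=1 w5=1 w1=0 w4=0 clk=0 w6=0 w0=1
  Δ1: clk:0→1
  Δ2: w3:1→0
  Δ3: w0:1→0
  (3Δ to stable)
t=9 Δ0: w3=0 w5=1 w1=0 w4=0 clk=1 w6=0 w0=0
  Δ1: clk:1→0
  (1Δ to stable)
t=10 Δ0: w3=0 w5=1 w1=0 w4=0 clk=0 w6=0 w0=0
  Δ1: clk:0→1
  Δ2: w3:0→1
  Δ3: w0:0→1
  (3Δ to stable)
t=11 Δ0: w3=1 w5=1 w1=0 w4=0 clk=1 w6=0 w0=1
  Δ1: clk:1→0
  (1Δ to stable)
t=12 Δ0: w3=1 w5=1 w1=0 w4=0 clk=0 w6=0 w0=1
  Δ1: clk:0→1
  Δ2: w3:1→0
  Δ3: w0:1→0
  (3Δ to stable)
t=13 Δ0: w3=0 w5=1 w1=0 w4=0 clk=1 w6=0 w0=0
  Δ1: clk:1→0
  (1Δ to stable)
t=14 Δ0: w3=0 w5=1 w1=0 w4=0 clk=0 w6=0 w0=0
  Δ1: clk:0→1
  Δ2: w3:0→1
  Δ3: w0:0→1
  (3Δ to stable)
t=15 Δ0: w3=1 w5=1 w1=0 w4=0 clk=1 w6=0 w0=1
  Δ1: clk:1→0
  (1Δ to stable)
t=16 Δ0: w3=1 w5=1 w1=0 w4=0 clk=0 w6=0 w0=1
  Δ1: clk:0→1
  Δ2: w3:1→0
  Δ3: w0:1→0
  (3Δ to stable)
t=17 Δ0: w3=0 w5=1 w1=0 w4=0 clk=1 w6=0 w0=0
  Δ1: clk:1→0
  (1Δ to stable)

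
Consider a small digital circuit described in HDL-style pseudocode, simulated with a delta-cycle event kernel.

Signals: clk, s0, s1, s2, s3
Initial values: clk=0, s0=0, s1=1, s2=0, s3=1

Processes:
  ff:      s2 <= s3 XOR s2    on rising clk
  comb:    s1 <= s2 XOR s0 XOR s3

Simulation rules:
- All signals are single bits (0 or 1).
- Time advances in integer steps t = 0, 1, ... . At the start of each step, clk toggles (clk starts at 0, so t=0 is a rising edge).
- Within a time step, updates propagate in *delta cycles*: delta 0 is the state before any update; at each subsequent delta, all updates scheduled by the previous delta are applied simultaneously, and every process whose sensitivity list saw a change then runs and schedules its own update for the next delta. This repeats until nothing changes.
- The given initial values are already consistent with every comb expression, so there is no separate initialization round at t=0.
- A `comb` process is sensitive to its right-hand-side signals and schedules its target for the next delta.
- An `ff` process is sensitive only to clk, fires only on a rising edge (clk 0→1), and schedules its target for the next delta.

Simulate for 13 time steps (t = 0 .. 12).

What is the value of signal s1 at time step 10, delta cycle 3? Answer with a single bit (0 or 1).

[bits: s3,s1,s0,clk,s2]
t=0: Δ0=11000 Δ1=11010 Δ2=11011 Δ3=10011 | 3Δ
t=1: Δ0=10011 Δ1=10001 | 1Δ
t=2: Δ0=10001 Δ1=10011 Δ2=10010 Δ3=11010 | 3Δ
t=3: Δ0=11010 Δ1=11000 | 1Δ
t=4: Δ0=11000 Δ1=11010 Δ2=11011 Δ3=10011 | 3Δ
t=5: Δ0=10011 Δ1=10001 | 1Δ
t=6: Δ0=10001 Δ1=10011 Δ2=10010 Δ3=11010 | 3Δ
t=7: Δ0=11010 Δ1=11000 | 1Δ
t=8: Δ0=11000 Δ1=11010 Δ2=11011 Δ3=10011 | 3Δ
t=9: Δ0=10011 Δ1=10001 | 1Δ
t=10: Δ0=10001 Δ1=10011 Δ2=10010 Δ3=11010 | 3Δ
t=11: Δ0=11010 Δ1=11000 | 1Δ
t=12: Δ0=11000 Δ1=11010 Δ2=11011 Δ3=10011 | 3Δ

1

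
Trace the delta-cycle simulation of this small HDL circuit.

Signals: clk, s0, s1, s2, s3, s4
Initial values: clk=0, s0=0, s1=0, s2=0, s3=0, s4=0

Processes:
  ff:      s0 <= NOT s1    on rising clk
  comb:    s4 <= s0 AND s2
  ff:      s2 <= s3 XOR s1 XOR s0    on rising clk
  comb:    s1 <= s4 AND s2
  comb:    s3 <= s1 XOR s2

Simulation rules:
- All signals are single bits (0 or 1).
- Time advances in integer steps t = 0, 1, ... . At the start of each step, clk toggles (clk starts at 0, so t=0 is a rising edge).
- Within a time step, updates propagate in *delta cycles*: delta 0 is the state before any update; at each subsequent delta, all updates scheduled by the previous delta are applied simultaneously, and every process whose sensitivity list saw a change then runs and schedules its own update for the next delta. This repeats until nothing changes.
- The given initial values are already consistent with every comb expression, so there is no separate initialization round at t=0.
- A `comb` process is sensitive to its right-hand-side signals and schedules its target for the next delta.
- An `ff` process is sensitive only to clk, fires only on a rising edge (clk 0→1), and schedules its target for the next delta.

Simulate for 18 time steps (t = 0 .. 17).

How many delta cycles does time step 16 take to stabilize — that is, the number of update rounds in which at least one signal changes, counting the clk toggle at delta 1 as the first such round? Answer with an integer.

t=0 Δ0: s4=0 clk=0 s3=0 s1=0 s2=0 s0=0
  Δ1: clk:0→1
  Δ2: s0:0→1
  (2Δ to stable)
t=1 Δ0: s4=0 clk=1 s3=0 s1=0 s2=0 s0=1
  Δ1: clk:1→0
  (1Δ to stable)
t=2 Δ0: s4=0 clk=0 s3=0 s1=0 s2=0 s0=1
  Δ1: clk:0→1
  Δ2: s2:0→1
  Δ3: s4:0→1, s3:0→1
  Δ4: s1:0→1
  Δ5: s3:1→0
  (5Δ to stable)
t=3 Δ0: s4=1 clk=1 s3=0 s1=1 s2=1 s0=1
  Δ1: clk:1→0
  (1Δ to stable)
t=4 Δ0: s4=1 clk=0 s3=0 s1=1 s2=1 s0=1
  Δ1: clk:0→1
  Δ2: s2:1→0, s0:1→0
  Δ3: s4:1→0, s3:0→1, s1:1→0
  Δ4: s3:1→0
  (4Δ to stable)
t=5 Δ0: s4=0 clk=1 s3=0 s1=0 s2=0 s0=0
  Δ1: clk:1→0
  (1Δ to stable)
t=6 Δ0: s4=0 clk=0 s3=0 s1=0 s2=0 s0=0
  Δ1: clk:0→1
  Δ2: s0:0→1
  (2Δ to stable)
t=7 Δ0: s4=0 clk=1 s3=0 s1=0 s2=0 s0=1
  Δ1: clk:1→0
  (1Δ to stable)
t=8 Δ0: s4=0 clk=0 s3=0 s1=0 s2=0 s0=1
  Δ1: clk:0→1
  Δ2: s2:0→1
  Δ3: s4:0→1, s3:0→1
  Δ4: s1:0→1
  Δ5: s3:1→0
  (5Δ to stable)
t=9 Δ0: s4=1 clk=1 s3=0 s1=1 s2=1 s0=1
  Δ1: clk:1→0
  (1Δ to stable)
t=10 Δ0: s4=1 clk=0 s3=0 s1=1 s2=1 s0=1
  Δ1: clk:0→1
  Δ2: s2:1→0, s0:1→0
  Δ3: s4:1→0, s3:0→1, s1:1→0
  Δ4: s3:1→0
  (4Δ to stable)
t=11 Δ0: s4=0 clk=1 s3=0 s1=0 s2=0 s0=0
  Δ1: clk:1→0
  (1Δ to stable)
t=12 Δ0: s4=0 clk=0 s3=0 s1=0 s2=0 s0=0
  Δ1: clk:0→1
  Δ2: s0:0→1
  (2Δ to stable)
t=13 Δ0: s4=0 clk=1 s3=0 s1=0 s2=0 s0=1
  Δ1: clk:1→0
  (1Δ to stable)
t=14 Δ0: s4=0 clk=0 s3=0 s1=0 s2=0 s0=1
  Δ1: clk:0→1
  Δ2: s2:0→1
  Δ3: s4:0→1, s3:0→1
  Δ4: s1:0→1
  Δ5: s3:1→0
  (5Δ to stable)
t=15 Δ0: s4=1 clk=1 s3=0 s1=1 s2=1 s0=1
  Δ1: clk:1→0
  (1Δ to stable)
t=16 Δ0: s4=1 clk=0 s3=0 s1=1 s2=1 s0=1
  Δ1: clk:0→1
  Δ2: s2:1→0, s0:1→0
  Δ3: s4:1→0, s3:0→1, s1:1→0
  Δ4: s3:1→0
  (4Δ to stable)
t=17 Δ0: s4=0 clk=1 s3=0 s1=0 s2=0 s0=0
  Δ1: clk:1→0
  (1Δ to stable)

4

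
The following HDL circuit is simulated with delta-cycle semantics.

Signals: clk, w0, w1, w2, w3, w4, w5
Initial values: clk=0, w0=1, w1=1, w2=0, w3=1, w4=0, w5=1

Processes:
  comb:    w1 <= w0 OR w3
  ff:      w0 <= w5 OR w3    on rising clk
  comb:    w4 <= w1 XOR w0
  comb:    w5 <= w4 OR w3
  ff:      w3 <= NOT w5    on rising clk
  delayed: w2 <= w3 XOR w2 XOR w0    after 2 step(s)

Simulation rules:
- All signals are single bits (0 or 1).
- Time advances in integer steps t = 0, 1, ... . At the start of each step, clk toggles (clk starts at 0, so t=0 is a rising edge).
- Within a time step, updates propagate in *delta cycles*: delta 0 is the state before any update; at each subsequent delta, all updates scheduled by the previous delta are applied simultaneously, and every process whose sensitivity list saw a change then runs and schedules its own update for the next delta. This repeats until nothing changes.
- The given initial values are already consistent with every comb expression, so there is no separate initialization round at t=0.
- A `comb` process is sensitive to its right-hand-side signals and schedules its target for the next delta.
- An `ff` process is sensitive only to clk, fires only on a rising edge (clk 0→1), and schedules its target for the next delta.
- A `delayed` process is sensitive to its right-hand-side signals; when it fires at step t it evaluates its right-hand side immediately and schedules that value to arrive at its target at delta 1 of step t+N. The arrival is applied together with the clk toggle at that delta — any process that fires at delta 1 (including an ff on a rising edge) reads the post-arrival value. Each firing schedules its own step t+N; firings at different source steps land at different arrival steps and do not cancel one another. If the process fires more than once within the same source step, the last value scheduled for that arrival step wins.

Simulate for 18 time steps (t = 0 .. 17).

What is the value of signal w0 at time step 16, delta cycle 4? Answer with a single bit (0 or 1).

t=0 Δ0: w2=0 w1=1 w5=1 clk=0 w0=1 w4=0 w3=1
  Δ1: clk:0→1
  Δ2: w3:1→0
  Δ3: w5:1→0
  (3Δ to stable)
t=1 Δ0: w2=0 w1=1 w5=0 clk=1 w0=1 w4=0 w3=0
  Δ1: clk:1→0
  (1Δ to stable)
t=2 Δ0: w2=0 w1=1 w5=0 clk=0 w0=1 w4=0 w3=0
  Δ1: w2:0→1, clk:0→1
  Δ2: w0:1→0, w3:0→1
  Δ3: w5:0→1, w4:0→1
  (3Δ to stable)
t=3 Δ0: w2=1 w1=1 w5=1 clk=1 w0=0 w4=1 w3=1
  Δ1: clk:1→0
  (1Δ to stable)
t=4 Δ0: w2=1 w1=1 w5=1 clk=0 w0=0 w4=1 w3=1
  Δ1: w2:1→0, clk:0→1
  Δ2: w0:0→1, w3:1→0
  Δ3: w4:1→0
  Δ4: w5:1→0
  (4Δ to stable)
t=5 Δ0: w2=0 w1=1 w5=0 clk=1 w0=1 w4=0 w3=0
  Δ1: clk:1→0
  (1Δ to stable)
t=6 Δ0: w2=0 w1=1 w5=0 clk=0 w0=1 w4=0 w3=0
  Δ1: w2:0→1, clk:0→1
  Δ2: w0:1→0, w3:0→1
  Δ3: w5:0→1, w4:0→1
  (3Δ to stable)
t=7 Δ0: w2=1 w1=1 w5=1 clk=1 w0=0 w4=1 w3=1
  Δ1: clk:1→0
  (1Δ to stable)
t=8 Δ0: w2=1 w1=1 w5=1 clk=0 w0=0 w4=1 w3=1
  Δ1: w2:1→0, clk:0→1
  Δ2: w0:0→1, w3:1→0
  Δ3: w4:1→0
  Δ4: w5:1→0
  (4Δ to stable)
t=9 Δ0: w2=0 w1=1 w5=0 clk=1 w0=1 w4=0 w3=0
  Δ1: clk:1→0
  (1Δ to stable)
t=10 Δ0: w2=0 w1=1 w5=0 clk=0 w0=1 w4=0 w3=0
  Δ1: w2:0→1, clk:0→1
  Δ2: w0:1→0, w3:0→1
  Δ3: w5:0→1, w4:0→1
  (3Δ to stable)
t=11 Δ0: w2=1 w1=1 w5=1 clk=1 w0=0 w4=1 w3=1
  Δ1: clk:1→0
  (1Δ to stable)
t=12 Δ0: w2=1 w1=1 w5=1 clk=0 w0=0 w4=1 w3=1
  Δ1: w2:1→0, clk:0→1
  Δ2: w0:0→1, w3:1→0
  Δ3: w4:1→0
  Δ4: w5:1→0
  (4Δ to stable)
t=13 Δ0: w2=0 w1=1 w5=0 clk=1 w0=1 w4=0 w3=0
  Δ1: clk:1→0
  (1Δ to stable)
t=14 Δ0: w2=0 w1=1 w5=0 clk=0 w0=1 w4=0 w3=0
  Δ1: w2:0→1, clk:0→1
  Δ2: w0:1→0, w3:0→1
  Δ3: w5:0→1, w4:0→1
  (3Δ to stable)
t=15 Δ0: w2=1 w1=1 w5=1 clk=1 w0=0 w4=1 w3=1
  Δ1: clk:1→0
  (1Δ to stable)
t=16 Δ0: w2=1 w1=1 w5=1 clk=0 w0=0 w4=1 w3=1
  Δ1: w2:1→0, clk:0→1
  Δ2: w0:0→1, w3:1→0
  Δ3: w4:1→0
  Δ4: w5:1→0
  (4Δ to stable)
t=17 Δ0: w2=0 w1=1 w5=0 clk=1 w0=1 w4=0 w3=0
  Δ1: clk:1→0
  (1Δ to stable)

1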